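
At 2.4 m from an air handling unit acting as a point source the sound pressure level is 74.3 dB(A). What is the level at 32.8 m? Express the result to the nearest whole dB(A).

Point-source attenuation: ΔL = 20·log₁₀(r₂/r₁) = 20·log₁₀(32.8/2.4) = 22.713 dB.
L₂ = 74.3 − 20·log₁₀(32.8/2.4) = 74.3 − 22.713 = 51.59 dB(A).

52 dB(A)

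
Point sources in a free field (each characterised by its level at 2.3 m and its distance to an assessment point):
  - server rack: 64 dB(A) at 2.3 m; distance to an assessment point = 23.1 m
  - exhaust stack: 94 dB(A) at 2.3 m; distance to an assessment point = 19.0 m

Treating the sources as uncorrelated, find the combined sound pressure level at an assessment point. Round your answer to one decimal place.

75.7 dB(A)

Apply inverse-square spreading to bring every level to the receiver, then sum 10^(L/10).
server rack: 64 − 20·log₁₀(23.1/2.3) = 64 − 20.04 = 43.96 dB(A).
exhaust stack: 94 − 20·log₁₀(19.0/2.3) = 94 − 18.34 = 75.66 dB(A).
Σ 10^(L/10) = 3.683e+07 → L_total = 10·log₁₀(3.683e+07) = 75.66 dB(A).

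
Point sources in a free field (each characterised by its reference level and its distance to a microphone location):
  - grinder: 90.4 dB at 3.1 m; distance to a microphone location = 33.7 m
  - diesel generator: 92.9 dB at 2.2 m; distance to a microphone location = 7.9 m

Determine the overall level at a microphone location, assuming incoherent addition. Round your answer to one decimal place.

82.1 dB

Apply inverse-square spreading to bring every level to the receiver, then sum 10^(L/10).
grinder: 90.4 − 20·log₁₀(33.7/3.1) = 90.4 − 20.73 = 69.67 dB.
diesel generator: 92.9 − 20·log₁₀(7.9/2.2) = 92.9 − 11.10 = 81.80 dB.
Σ 10^(L/10) = 1.605e+08 → L_total = 10·log₁₀(1.605e+08) = 82.05 dB.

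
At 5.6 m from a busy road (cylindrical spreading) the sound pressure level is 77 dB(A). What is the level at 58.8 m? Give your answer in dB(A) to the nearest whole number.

67 dB(A)

Line-source attenuation: ΔL = 10·log₁₀(r₂/r₁) = 10·log₁₀(58.8/5.6) = 10.212 dB.
L₂ = 77 − 10·log₁₀(58.8/5.6) = 77 − 10.212 = 66.79 dB(A).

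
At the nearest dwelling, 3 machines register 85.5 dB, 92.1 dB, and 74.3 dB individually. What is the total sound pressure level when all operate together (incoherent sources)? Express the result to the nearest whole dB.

Incoherent sources combine by intensity addition: L_total = 10·log₁₀(Σ 10^(L_i/10)).
Σ 10^(L/10) = 10^(85.5/10) + 10^(92.1/10) + 10^(74.3/10) = 2.004e+09.
L_total = 10·log₁₀(2.004e+09) = 93.02 dB.

93 dB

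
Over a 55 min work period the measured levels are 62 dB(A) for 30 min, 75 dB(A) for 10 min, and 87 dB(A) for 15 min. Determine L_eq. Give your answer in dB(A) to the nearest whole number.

The energy average is taken in the linear domain: L_eq = 10·log₁₀[(Σ tᵢ·10^(Lᵢ/10))/T], T = 55 min.
Σ tᵢ·10^(Lᵢ/10) = 30·10^(62/10) + 10·10^(75/10) + 15·10^(87/10) = 7.882e+09.
L_eq = 10·log₁₀(7.882e+09/55) = 81.56 dB(A).

82 dB(A)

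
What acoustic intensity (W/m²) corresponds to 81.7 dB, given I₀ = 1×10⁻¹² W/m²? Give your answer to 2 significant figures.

L = 10·log₁₀(I/I₀) ⇒ I = I₀·10^(L/10) = 10⁻¹² × 10^8.17.

0.00015 W/m²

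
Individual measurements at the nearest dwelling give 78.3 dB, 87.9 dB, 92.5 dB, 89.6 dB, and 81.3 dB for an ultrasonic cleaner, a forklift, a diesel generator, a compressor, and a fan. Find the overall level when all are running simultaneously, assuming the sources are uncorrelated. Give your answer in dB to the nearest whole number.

95 dB

For uncorrelated sources the intensities add, so convert each level to linear form, sum, and take 10·log₁₀ of the total.
Σ 10^(L/10) = 10^(78.3/10) + 10^(87.9/10) + 10^(92.5/10) + 10^(89.6/10) + 10^(81.3/10) = 3.509e+09.
L_total = 10·log₁₀(3.509e+09) = 95.45 dB.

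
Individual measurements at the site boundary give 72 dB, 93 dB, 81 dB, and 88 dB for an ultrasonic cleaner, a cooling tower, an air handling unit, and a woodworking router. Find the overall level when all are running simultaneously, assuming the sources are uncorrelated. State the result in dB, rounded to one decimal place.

Incoherent sources combine by intensity addition: L_total = 10·log₁₀(Σ 10^(L_i/10)).
Σ 10^(L/10) = 10^(72/10) + 10^(93/10) + 10^(81/10) + 10^(88/10) = 2.768e+09.
L_total = 10·log₁₀(2.768e+09) = 94.42 dB.

94.4 dB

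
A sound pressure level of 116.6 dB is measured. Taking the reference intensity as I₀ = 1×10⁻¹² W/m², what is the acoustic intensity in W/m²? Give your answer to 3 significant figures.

0.457 W/m²

I = I₀·10^(L/10) = 10⁻¹² × 10^(116.6/10) = 10^(-0.340).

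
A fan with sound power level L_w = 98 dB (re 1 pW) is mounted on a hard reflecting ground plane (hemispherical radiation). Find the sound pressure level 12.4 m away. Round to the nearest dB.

L_p = L_w − 10·log₁₀(2π·r²) with r = 12.4 m.
2π·r² = 966.1 m², 10·log₁₀ of that is 29.850 dB.
L_p = 98 − 29.850 = 68.15 dB.

68 dB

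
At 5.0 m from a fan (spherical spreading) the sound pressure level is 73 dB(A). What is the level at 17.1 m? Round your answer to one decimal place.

Spherical spreading from a point source gives a 20·log₁₀(r₂/r₁) drop.
L₂ = 73 − 20·log₁₀(17.1/5.0) = 73 − 10.681 = 62.32 dB(A).

62.3 dB(A)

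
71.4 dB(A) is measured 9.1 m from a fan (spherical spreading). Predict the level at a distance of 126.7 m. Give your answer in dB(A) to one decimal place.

48.5 dB(A)

Point-source attenuation: ΔL = 20·log₁₀(r₂/r₁) = 20·log₁₀(126.7/9.1) = 22.875 dB.
L₂ = 71.4 − 20·log₁₀(126.7/9.1) = 71.4 − 22.875 = 48.53 dB(A).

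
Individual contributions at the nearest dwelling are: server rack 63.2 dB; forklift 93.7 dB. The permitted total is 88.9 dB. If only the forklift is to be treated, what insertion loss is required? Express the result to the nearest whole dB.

5 dB

The untreated sources together contribute 10^(63.2/10) = 2.089e+06, i.e. 63.20 dB.
To meet 88.9 dB overall, the treated forklift may contribute at most 10^(88.9/10) − 2.089e+06 = 7.742e+08, i.e. 88.89 dB.
So the forklift must be reduced from 93.7 to 88.89 dB: IL = 4.81 dB.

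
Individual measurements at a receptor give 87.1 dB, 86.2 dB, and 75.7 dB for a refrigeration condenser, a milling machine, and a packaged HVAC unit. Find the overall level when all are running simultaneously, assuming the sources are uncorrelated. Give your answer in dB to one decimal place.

For uncorrelated sources the intensities add, so convert each level to linear form, sum, and take 10·log₁₀ of the total.
Σ 10^(L/10) = 10^(87.1/10) + 10^(86.2/10) + 10^(75.7/10) = 9.669e+08.
L_total = 10·log₁₀(9.669e+08) = 89.85 dB.

89.9 dB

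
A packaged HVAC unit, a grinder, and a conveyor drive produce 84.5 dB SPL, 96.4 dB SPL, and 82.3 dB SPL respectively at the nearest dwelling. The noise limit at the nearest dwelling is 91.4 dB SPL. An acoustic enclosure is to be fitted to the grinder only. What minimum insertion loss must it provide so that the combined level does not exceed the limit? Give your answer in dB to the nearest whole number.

7 dB

Fixed contribution from the other sources: Σ 10^(L/10) = 10^(84.5/10) + 10^(82.3/10) = 4.517e+08 (86.55 dB SPL).
The limit corresponds to 10^(91.4/10) = 1.380e+09; subtracting the fixed part leaves 9.287e+08 for the grinder, i.e. 89.68 dB SPL.
Required insertion loss = 96.4 − 89.68 = 6.72 dB.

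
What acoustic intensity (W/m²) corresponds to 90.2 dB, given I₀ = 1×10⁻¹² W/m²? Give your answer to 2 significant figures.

L = 10·log₁₀(I/I₀) ⇒ I = I₀·10^(L/10) = 10⁻¹² × 10^9.02.

0.0010 W/m²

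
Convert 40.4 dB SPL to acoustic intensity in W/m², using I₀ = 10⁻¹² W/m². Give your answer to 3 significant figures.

1.10e-08 W/m²

L = 10·log₁₀(I/I₀) ⇒ I = I₀·10^(L/10) = 10⁻¹² × 10^4.04.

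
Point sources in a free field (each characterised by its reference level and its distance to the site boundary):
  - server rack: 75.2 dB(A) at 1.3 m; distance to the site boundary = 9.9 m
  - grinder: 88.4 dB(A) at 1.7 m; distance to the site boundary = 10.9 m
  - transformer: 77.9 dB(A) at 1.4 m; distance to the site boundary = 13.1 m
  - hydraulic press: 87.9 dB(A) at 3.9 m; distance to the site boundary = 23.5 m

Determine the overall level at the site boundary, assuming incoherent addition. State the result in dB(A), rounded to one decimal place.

75.5 dB(A)

First find each source's level at the receiver (point-source: −20·log₁₀(r/r_ref)), then combine on an intensity basis.
server rack: 75.2 − 20·log₁₀(9.9/1.3) = 75.2 − 17.63 = 57.57 dB(A).
grinder: 88.4 − 20·log₁₀(10.9/1.7) = 88.4 − 16.14 = 72.26 dB(A).
transformer: 77.9 − 20·log₁₀(13.1/1.4) = 77.9 − 19.42 = 58.48 dB(A).
hydraulic press: 87.9 − 20·log₁₀(23.5/3.9) = 87.9 − 15.60 = 72.30 dB(A).
Σ 10^(L/10) = 3.509e+07 → L_total = 10·log₁₀(3.509e+07) = 75.45 dB(A).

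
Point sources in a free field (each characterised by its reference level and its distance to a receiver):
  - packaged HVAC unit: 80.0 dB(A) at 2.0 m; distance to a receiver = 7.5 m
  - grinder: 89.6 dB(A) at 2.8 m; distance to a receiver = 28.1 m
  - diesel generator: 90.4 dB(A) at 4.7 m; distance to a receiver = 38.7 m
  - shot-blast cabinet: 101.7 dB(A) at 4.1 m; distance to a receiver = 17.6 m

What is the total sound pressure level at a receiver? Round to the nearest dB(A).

89 dB(A)

Propagate each source to the receiver with L = L_ref − 20·log₁₀(r/r_ref), then add intensities.
packaged HVAC unit: 80.0 − 20·log₁₀(7.5/2.0) = 80.0 − 11.48 = 68.52 dB(A).
grinder: 89.6 − 20·log₁₀(28.1/2.8) = 89.6 − 20.03 = 69.57 dB(A).
diesel generator: 90.4 − 20·log₁₀(38.7/4.7) = 90.4 − 18.31 = 72.09 dB(A).
shot-blast cabinet: 101.7 − 20·log₁₀(17.6/4.1) = 101.7 − 12.65 = 89.05 dB(A).
Σ 10^(L/10) = 8.350e+08 → L_total = 10·log₁₀(8.350e+08) = 89.22 dB(A).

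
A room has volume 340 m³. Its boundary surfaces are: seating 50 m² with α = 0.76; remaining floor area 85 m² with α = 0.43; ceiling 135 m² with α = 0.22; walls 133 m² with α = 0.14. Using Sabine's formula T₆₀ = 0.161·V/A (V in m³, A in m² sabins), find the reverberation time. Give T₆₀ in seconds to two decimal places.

0.45 s

Summing Sᵢαᵢ: 50·0.76 + 85·0.43 + 135·0.22 + 133·0.14 = 122.87 m².
T₆₀ = 0.161 × 340 / 122.87 = 0.446 s.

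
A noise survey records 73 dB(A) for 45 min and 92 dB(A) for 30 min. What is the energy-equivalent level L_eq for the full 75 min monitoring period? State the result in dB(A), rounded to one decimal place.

The energy average is taken in the linear domain: L_eq = 10·log₁₀[(Σ tᵢ·10^(Lᵢ/10))/T], T = 75 min.
Σ tᵢ·10^(Lᵢ/10) = 45·10^(73/10) + 30·10^(92/10) = 4.844e+10.
L_eq = 10·log₁₀(4.844e+10/75) = 88.10 dB(A).

88.1 dB(A)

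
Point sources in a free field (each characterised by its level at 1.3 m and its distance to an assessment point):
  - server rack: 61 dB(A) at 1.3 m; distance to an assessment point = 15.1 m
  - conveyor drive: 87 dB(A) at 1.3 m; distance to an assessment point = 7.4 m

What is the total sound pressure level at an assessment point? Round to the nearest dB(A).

72 dB(A)

Propagate each source to the receiver with L = L_ref − 20·log₁₀(r/r_ref), then add intensities.
server rack: 61 − 20·log₁₀(15.1/1.3) = 61 − 21.30 = 39.70 dB(A).
conveyor drive: 87 − 20·log₁₀(7.4/1.3) = 87 − 15.11 = 71.89 dB(A).
Σ 10^(L/10) = 1.548e+07 → L_total = 10·log₁₀(1.548e+07) = 71.90 dB(A).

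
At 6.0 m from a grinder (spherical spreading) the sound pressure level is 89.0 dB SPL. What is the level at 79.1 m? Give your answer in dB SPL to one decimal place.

Spherical spreading from a point source gives a 20·log₁₀(r₂/r₁) drop.
L₂ = 89.0 − 20·log₁₀(79.1/6.0) = 89.0 − 22.401 = 66.60 dB SPL.

66.6 dB SPL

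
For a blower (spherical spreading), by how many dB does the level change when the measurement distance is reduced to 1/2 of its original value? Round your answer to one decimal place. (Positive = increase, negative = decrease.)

+6.0 dB

With spherical spreading the level changes by −20·log₁₀(r₂/r₁).
ΔL = −20·log₁₀(0.5) = +6.02 dB.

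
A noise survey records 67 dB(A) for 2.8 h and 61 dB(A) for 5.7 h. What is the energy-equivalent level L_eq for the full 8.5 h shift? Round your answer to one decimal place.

64.0 dB(A)

L_eq = 10·log₁₀[(1/T)·Σ tᵢ·10^(Lᵢ/10)] with T = 8.5 h.
Σ tᵢ·10^(Lᵢ/10) = 2.8·10^(67/10) + 5.7·10^(61/10) = 2.121e+07.
L_eq = 10·log₁₀(2.121e+07/8.5) = 63.97 dB(A).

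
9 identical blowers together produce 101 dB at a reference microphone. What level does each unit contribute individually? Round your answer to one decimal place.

Dividing the total intensity by 9 lowers the level by 10·log₁₀ 9 = 9.542 dB: L₁ = 101 − 9.542.

91.5 dB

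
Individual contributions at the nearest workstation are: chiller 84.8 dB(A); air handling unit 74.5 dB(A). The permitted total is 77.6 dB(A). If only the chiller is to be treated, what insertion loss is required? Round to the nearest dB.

Fixed contribution from the other source: Σ 10^(L/10) = 10^(74.5/10) = 2.818e+07 (74.50 dB(A)).
To meet 77.6 dB(A) overall, the treated chiller may contribute at most 10^(77.6/10) − 2.818e+07 = 2.936e+07, i.e. 74.68 dB(A).
Required insertion loss = 84.8 − 74.68 = 10.12 dB.

10 dB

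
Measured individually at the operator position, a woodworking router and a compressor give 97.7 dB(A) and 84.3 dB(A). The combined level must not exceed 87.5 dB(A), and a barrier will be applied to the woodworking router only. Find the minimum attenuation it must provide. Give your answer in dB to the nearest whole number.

13 dB

The untreated sources together contribute 10^(84.3/10) = 2.692e+08, i.e. 84.30 dB(A).
The limit corresponds to 10^(87.5/10) = 5.623e+08; subtracting the fixed part leaves 2.932e+08 for the woodworking router, i.e. 84.67 dB(A).
Required insertion loss = 97.7 − 84.67 = 13.03 dB.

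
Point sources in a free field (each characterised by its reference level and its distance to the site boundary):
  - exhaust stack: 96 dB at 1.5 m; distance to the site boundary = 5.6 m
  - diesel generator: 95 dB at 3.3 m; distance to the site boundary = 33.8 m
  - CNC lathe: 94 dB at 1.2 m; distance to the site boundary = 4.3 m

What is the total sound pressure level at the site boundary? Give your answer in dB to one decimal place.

87.1 dB

First find each source's level at the receiver (point-source: −20·log₁₀(r/r_ref)), then combine on an intensity basis.
exhaust stack: 96 − 20·log₁₀(5.6/1.5) = 96 − 11.44 = 84.56 dB.
diesel generator: 95 − 20·log₁₀(33.8/3.3) = 95 − 20.21 = 74.79 dB.
CNC lathe: 94 − 20·log₁₀(4.3/1.2) = 94 − 11.09 = 82.91 dB.
Σ 10^(L/10) = 5.114e+08 → L_total = 10·log₁₀(5.114e+08) = 87.09 dB.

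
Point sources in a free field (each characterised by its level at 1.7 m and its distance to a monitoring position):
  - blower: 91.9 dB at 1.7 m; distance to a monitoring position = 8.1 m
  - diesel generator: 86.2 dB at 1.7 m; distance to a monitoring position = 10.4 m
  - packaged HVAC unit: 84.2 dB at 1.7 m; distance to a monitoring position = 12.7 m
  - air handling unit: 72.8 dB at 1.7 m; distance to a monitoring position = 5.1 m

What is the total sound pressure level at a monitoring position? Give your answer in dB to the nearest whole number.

79 dB

Apply inverse-square spreading to bring every level to the receiver, then sum 10^(L/10).
blower: 91.9 − 20·log₁₀(8.1/1.7) = 91.9 − 13.56 = 78.34 dB.
diesel generator: 86.2 − 20·log₁₀(10.4/1.7) = 86.2 − 15.73 = 70.47 dB.
packaged HVAC unit: 84.2 − 20·log₁₀(12.7/1.7) = 84.2 − 17.47 = 66.73 dB.
air handling unit: 72.8 − 20·log₁₀(5.1/1.7) = 72.8 − 9.54 = 63.26 dB.
Σ 10^(L/10) = 8.619e+07 → L_total = 10·log₁₀(8.619e+07) = 79.35 dB.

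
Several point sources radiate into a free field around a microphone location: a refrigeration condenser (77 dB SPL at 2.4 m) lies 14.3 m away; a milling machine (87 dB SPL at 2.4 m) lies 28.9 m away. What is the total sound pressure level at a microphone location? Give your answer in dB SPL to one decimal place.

66.9 dB SPL

Apply inverse-square spreading to bring every level to the receiver, then sum 10^(L/10).
refrigeration condenser: 77 − 20·log₁₀(14.3/2.4) = 77 − 15.50 = 61.50 dB SPL.
milling machine: 87 − 20·log₁₀(28.9/2.4) = 87 − 21.61 = 65.39 dB SPL.
Σ 10^(L/10) = 4.868e+06 → L_total = 10·log₁₀(4.868e+06) = 66.87 dB SPL.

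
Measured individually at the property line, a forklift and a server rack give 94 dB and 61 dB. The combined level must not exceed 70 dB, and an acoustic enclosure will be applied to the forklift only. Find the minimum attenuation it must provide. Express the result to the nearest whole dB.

25 dB

The untreated sources together contribute 10^(61/10) = 1.259e+06, i.e. 61.00 dB.
To meet 70 dB overall, the treated forklift may contribute at most 10^(70/10) − 1.259e+06 = 8.741e+06, i.e. 69.42 dB.
Required insertion loss = 94 − 69.42 = 24.58 dB.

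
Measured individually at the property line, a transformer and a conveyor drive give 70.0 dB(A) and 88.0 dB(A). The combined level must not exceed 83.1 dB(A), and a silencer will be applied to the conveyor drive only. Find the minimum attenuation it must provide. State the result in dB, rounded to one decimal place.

5.1 dB

Everything except the conveyor drive sums to 10^(70.0/10) = 1.000e+07 in linear terms, 70.00 dB(A).
The limit corresponds to 10^(83.1/10) = 2.042e+08; subtracting the fixed part leaves 1.942e+08 for the conveyor drive, i.e. 82.88 dB(A).
Required insertion loss = 88.0 − 82.88 = 5.12 dB.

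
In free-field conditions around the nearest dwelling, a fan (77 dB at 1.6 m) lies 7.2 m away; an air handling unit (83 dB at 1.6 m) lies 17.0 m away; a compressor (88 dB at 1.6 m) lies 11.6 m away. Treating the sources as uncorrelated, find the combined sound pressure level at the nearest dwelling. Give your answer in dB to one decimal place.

72.1 dB

Apply inverse-square spreading to bring every level to the receiver, then sum 10^(L/10).
fan: 77 − 20·log₁₀(7.2/1.6) = 77 − 13.06 = 63.94 dB.
air handling unit: 83 − 20·log₁₀(17.0/1.6) = 83 − 20.53 = 62.47 dB.
compressor: 88 − 20·log₁₀(11.6/1.6) = 88 − 17.21 = 70.79 dB.
Σ 10^(L/10) = 1.625e+07 → L_total = 10·log₁₀(1.625e+07) = 72.11 dB.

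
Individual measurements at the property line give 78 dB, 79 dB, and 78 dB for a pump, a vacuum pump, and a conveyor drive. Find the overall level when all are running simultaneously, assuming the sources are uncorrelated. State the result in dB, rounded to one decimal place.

Incoherent sources combine by intensity addition: L_total = 10·log₁₀(Σ 10^(L_i/10)).
Σ 10^(L/10) = 10^(78/10) + 10^(79/10) + 10^(78/10) = 2.056e+08.
L_total = 10·log₁₀(2.056e+08) = 83.13 dB.

83.1 dB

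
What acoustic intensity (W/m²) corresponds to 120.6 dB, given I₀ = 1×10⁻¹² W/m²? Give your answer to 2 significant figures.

1.1 W/m²

L = 10·log₁₀(I/I₀) ⇒ I = I₀·10^(L/10) = 10⁻¹² × 10^12.06.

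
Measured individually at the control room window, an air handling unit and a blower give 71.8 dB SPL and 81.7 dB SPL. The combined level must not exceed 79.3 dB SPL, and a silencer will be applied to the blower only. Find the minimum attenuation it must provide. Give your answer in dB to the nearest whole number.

The untreated sources together contribute 10^(71.8/10) = 1.514e+07, i.e. 71.80 dB SPL.
The limit corresponds to 10^(79.3/10) = 8.511e+07; subtracting the fixed part leaves 6.998e+07 for the blower, i.e. 78.45 dB SPL.
So the blower must be reduced from 81.7 to 78.45 dB SPL: IL = 3.25 dB.

3 dB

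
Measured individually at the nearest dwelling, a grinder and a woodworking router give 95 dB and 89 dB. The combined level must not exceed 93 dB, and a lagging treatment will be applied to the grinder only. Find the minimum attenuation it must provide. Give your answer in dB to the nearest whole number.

4 dB

Fixed contribution from the other source: Σ 10^(L/10) = 10^(89/10) = 7.943e+08 (89.00 dB).
To meet 93 dB overall, the treated grinder may contribute at most 10^(93/10) − 7.943e+08 = 1.201e+09, i.e. 90.80 dB.
Required insertion loss = 95 − 90.80 = 4.20 dB.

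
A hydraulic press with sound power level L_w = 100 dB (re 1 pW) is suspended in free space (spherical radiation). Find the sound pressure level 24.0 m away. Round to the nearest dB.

61 dB

Free-field spherical radiation: L_p = L_w − 10·log₁₀(4π·r²), r = 24.0 m.
4π·r² = 7238 m², 10·log₁₀ of that is 38.596 dB.
L_p = 100 − 38.596 = 61.40 dB.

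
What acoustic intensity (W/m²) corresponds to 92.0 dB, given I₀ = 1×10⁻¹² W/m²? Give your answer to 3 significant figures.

I/I₀ = 10^(92.0/10) = 1.585e+09, so I = 1.585e+09 × 10⁻¹² W/m².

0.00158 W/m²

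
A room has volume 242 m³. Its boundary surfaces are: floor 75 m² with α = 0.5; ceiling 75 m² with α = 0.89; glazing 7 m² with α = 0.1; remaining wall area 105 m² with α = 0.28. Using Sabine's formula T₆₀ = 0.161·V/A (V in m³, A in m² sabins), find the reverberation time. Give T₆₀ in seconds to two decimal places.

0.29 s

A = Σ Sᵢαᵢ = 75·0.5 + 75·0.89 + 7·0.1 + 105·0.28 = 134.35 m².
T₆₀ = 0.161 × 242 / 134.35 = 0.290 s.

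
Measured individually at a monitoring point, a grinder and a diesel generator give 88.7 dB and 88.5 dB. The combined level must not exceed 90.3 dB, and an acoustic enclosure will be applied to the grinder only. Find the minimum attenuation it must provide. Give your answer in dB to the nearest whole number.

Everything except the grinder sums to 10^(88.5/10) = 7.079e+08 in linear terms, 88.50 dB.
The limit corresponds to 10^(90.3/10) = 1.072e+09; subtracting the fixed part leaves 3.636e+08 for the grinder, i.e. 85.61 dB.
So the grinder must be reduced from 88.7 to 85.61 dB: IL = 3.09 dB.

3 dB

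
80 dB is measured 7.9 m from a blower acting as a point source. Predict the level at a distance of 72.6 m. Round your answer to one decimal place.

Point-source attenuation: ΔL = 20·log₁₀(r₂/r₁) = 20·log₁₀(72.6/7.9) = 19.266 dB.
L₂ = 80 − 20·log₁₀(72.6/7.9) = 80 − 19.266 = 60.73 dB.

60.7 dB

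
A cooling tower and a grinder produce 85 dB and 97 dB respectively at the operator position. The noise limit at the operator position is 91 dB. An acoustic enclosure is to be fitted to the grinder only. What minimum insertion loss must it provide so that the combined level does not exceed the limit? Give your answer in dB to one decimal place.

7.3 dB

The untreated sources together contribute 10^(85/10) = 3.162e+08, i.e. 85.00 dB.
The limit corresponds to 10^(91/10) = 1.259e+09; subtracting the fixed part leaves 9.427e+08 for the grinder, i.e. 89.74 dB.
Required insertion loss = 97 − 89.74 = 7.26 dB.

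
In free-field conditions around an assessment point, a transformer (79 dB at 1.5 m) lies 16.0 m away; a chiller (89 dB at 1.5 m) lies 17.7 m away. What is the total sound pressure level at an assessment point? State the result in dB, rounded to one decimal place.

68.1 dB

Apply inverse-square spreading to bring every level to the receiver, then sum 10^(L/10).
transformer: 79 − 20·log₁₀(16.0/1.5) = 79 − 20.56 = 58.44 dB.
chiller: 89 − 20·log₁₀(17.7/1.5) = 89 − 21.44 = 67.56 dB.
Σ 10^(L/10) = 6.403e+06 → L_total = 10·log₁₀(6.403e+06) = 68.06 dB.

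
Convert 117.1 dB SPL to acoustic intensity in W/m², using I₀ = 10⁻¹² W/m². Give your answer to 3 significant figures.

0.513 W/m²

L = 10·log₁₀(I/I₀) ⇒ I = I₀·10^(L/10) = 10⁻¹² × 10^11.71.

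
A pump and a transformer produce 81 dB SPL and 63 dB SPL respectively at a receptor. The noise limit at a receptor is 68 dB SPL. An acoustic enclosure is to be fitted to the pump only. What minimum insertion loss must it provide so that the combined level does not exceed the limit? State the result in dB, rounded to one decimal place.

14.7 dB

Everything except the pump sums to 10^(63/10) = 1.995e+06 in linear terms, 63.00 dB SPL.
To meet 68 dB SPL overall, the treated pump may contribute at most 10^(68/10) − 1.995e+06 = 4.314e+06, i.e. 66.35 dB SPL.
So the pump must be reduced from 81 to 66.35 dB SPL: IL = 14.65 dB.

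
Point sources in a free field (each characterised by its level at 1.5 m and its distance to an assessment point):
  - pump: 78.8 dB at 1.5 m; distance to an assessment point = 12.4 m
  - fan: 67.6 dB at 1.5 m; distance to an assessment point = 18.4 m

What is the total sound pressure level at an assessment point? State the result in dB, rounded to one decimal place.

60.6 dB

Propagate each source to the receiver with L = L_ref − 20·log₁₀(r/r_ref), then add intensities.
pump: 78.8 − 20·log₁₀(12.4/1.5) = 78.8 − 18.35 = 60.45 dB.
fan: 67.6 − 20·log₁₀(18.4/1.5) = 67.6 − 21.77 = 45.83 dB.
Σ 10^(L/10) = 1.148e+06 → L_total = 10·log₁₀(1.148e+06) = 60.60 dB.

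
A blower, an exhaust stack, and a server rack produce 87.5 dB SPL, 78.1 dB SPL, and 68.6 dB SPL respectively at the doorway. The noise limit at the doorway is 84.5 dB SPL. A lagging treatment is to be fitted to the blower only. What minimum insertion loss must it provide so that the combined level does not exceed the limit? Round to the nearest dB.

4 dB

Fixed contribution from the other sources: Σ 10^(L/10) = 10^(78.1/10) + 10^(68.6/10) = 7.181e+07 (78.56 dB SPL).
The limit corresponds to 10^(84.5/10) = 2.818e+08; subtracting the fixed part leaves 2.100e+08 for the blower, i.e. 83.22 dB SPL.
So the blower must be reduced from 87.5 to 83.22 dB SPL: IL = 4.28 dB.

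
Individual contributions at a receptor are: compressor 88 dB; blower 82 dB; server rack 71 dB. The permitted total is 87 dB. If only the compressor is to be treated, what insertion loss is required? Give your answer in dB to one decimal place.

Everything except the compressor sums to 10^(82/10) + 10^(71/10) = 1.711e+08 in linear terms, 82.33 dB.
The limit corresponds to 10^(87/10) = 5.012e+08; subtracting the fixed part leaves 3.301e+08 for the compressor, i.e. 85.19 dB.
Required insertion loss = 88 − 85.19 = 2.81 dB.

2.8 dB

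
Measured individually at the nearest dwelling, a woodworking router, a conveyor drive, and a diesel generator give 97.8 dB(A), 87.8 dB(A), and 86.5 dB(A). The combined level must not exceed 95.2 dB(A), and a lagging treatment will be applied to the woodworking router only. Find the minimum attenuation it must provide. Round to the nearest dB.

The untreated sources together contribute 10^(87.8/10) + 10^(86.5/10) = 1.049e+09, i.e. 90.21 dB(A).
To meet 95.2 dB(A) overall, the treated woodworking router may contribute at most 10^(95.2/10) − 1.049e+09 = 2.262e+09, i.e. 93.55 dB(A).
So the woodworking router must be reduced from 97.8 to 93.55 dB(A): IL = 4.25 dB.

4 dB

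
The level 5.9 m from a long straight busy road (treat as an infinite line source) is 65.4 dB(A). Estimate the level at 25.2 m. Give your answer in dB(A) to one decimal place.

59.1 dB(A)

For a line source, L₂ = L₁ − 10·log₁₀(r₂/r₁).
L₂ = 65.4 − 10·log₁₀(25.2/5.9) = 65.4 − 6.305 = 59.09 dB(A).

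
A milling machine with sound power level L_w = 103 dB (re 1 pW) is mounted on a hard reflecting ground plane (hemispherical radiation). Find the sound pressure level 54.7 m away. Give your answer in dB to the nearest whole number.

Free-field hemispherical radiation: L_p = L_w − 10·log₁₀(2π·r²), r = 54.7 m.
2π·r² = 1.88e+04 m², 10·log₁₀ of that is 42.742 dB.
L_p = 103 − 42.742 = 60.26 dB.

60 dB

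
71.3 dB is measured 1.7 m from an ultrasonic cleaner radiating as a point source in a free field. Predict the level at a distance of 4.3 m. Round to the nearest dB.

Point-source attenuation: ΔL = 20·log₁₀(r₂/r₁) = 20·log₁₀(4.3/1.7) = 8.060 dB.
L₂ = 71.3 − 20·log₁₀(4.3/1.7) = 71.3 − 8.060 = 63.24 dB.

63 dB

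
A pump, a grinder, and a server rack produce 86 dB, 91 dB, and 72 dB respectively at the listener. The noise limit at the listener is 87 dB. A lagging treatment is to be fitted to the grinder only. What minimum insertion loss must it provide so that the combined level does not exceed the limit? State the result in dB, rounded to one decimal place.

11.6 dB

Everything except the grinder sums to 10^(86/10) + 10^(72/10) = 4.140e+08 in linear terms, 86.17 dB.
To meet 87 dB overall, the treated grinder may contribute at most 10^(87/10) − 4.140e+08 = 8.723e+07, i.e. 79.41 dB.
So the grinder must be reduced from 91 to 79.41 dB: IL = 11.59 dB.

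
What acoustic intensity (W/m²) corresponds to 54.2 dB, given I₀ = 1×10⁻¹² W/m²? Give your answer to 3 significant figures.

2.63e-07 W/m²

L = 10·log₁₀(I/I₀) ⇒ I = I₀·10^(L/10) = 10⁻¹² × 10^5.42.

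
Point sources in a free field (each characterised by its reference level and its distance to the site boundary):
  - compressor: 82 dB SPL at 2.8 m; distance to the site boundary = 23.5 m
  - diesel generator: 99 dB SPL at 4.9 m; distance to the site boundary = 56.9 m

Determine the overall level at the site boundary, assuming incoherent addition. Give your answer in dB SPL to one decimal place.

Apply inverse-square spreading to bring every level to the receiver, then sum 10^(L/10).
compressor: 82 − 20·log₁₀(23.5/2.8) = 82 − 18.48 = 63.52 dB SPL.
diesel generator: 99 − 20·log₁₀(56.9/4.9) = 99 − 21.30 = 77.70 dB SPL.
Σ 10^(L/10) = 6.116e+07 → L_total = 10·log₁₀(6.116e+07) = 77.86 dB SPL.

77.9 dB SPL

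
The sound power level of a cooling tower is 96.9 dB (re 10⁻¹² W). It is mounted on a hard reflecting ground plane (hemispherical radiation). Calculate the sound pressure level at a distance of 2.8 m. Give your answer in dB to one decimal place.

80.0 dB

L_p = L_w − 10·log₁₀(2π·r²) with r = 2.8 m.
2π·r² = 49.26 m², 10·log₁₀ of that is 16.925 dB.
L_p = 96.9 − 16.925 = 79.98 dB.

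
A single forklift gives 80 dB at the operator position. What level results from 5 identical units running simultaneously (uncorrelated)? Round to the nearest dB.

With 5 equal, uncorrelated contributions the intensity is 5× that of one unit, giving a rise of 10·log₁₀ 5.
L_total = 80 + 10·log₁₀(5) = 80 + 6.990 = 86.99 dB.

87 dB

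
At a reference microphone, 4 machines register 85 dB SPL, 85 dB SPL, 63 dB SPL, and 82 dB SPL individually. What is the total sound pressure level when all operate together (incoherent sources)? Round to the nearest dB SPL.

89 dB SPL

For uncorrelated sources the intensities add, so convert each level to linear form, sum, and take 10·log₁₀ of the total.
Σ 10^(L/10) = 10^(85/10) + 10^(85/10) + 10^(63/10) + 10^(82/10) = 7.929e+08.
L_total = 10·log₁₀(7.929e+08) = 88.99 dB SPL.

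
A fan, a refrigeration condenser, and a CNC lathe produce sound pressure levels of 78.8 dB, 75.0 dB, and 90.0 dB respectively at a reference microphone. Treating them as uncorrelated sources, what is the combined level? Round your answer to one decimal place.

For uncorrelated sources the intensities add, so convert each level to linear form, sum, and take 10·log₁₀ of the total.
Σ 10^(L/10) = 10^(78.8/10) + 10^(75.0/10) + 10^(90.0/10) = 1.107e+09.
L_total = 10·log₁₀(1.107e+09) = 90.44 dB.

90.4 dB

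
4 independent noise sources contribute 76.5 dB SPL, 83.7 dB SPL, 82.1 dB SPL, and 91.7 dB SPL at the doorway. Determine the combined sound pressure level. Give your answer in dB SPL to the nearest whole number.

For uncorrelated sources the intensities add, so convert each level to linear form, sum, and take 10·log₁₀ of the total.
Σ 10^(L/10) = 10^(76.5/10) + 10^(83.7/10) + 10^(82.1/10) + 10^(91.7/10) = 1.920e+09.
L_total = 10·log₁₀(1.920e+09) = 92.83 dB SPL.

93 dB SPL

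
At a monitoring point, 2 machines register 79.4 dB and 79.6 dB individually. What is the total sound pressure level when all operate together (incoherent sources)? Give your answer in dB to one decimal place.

82.5 dB

For uncorrelated sources the intensities add, so convert each level to linear form, sum, and take 10·log₁₀ of the total.
Σ 10^(L/10) = 10^(79.4/10) + 10^(79.6/10) = 1.783e+08.
L_total = 10·log₁₀(1.783e+08) = 82.51 dB.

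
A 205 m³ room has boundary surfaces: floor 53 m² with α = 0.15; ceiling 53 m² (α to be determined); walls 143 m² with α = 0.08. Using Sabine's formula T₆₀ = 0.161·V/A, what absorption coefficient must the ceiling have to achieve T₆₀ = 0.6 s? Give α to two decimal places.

0.67

From T₆₀ = 0.161·V/A, the target T₆₀ = 0.6 s needs A = 0.161·205/0.6 = 55.01 m².
Absorption from the other surfaces = 53·0.15 + 143·0.08 = 19.39 m², so the ceiling must supply 35.62 m² over 53 m².
α = 35.62/53 = 0.672.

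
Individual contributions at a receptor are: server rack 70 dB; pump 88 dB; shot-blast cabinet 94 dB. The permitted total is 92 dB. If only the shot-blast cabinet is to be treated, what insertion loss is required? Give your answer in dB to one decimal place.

4.3 dB

The untreated sources together contribute 10^(70/10) + 10^(88/10) = 6.410e+08, i.e. 88.07 dB.
To meet 92 dB overall, the treated shot-blast cabinet may contribute at most 10^(92/10) − 6.410e+08 = 9.439e+08, i.e. 89.75 dB.
So the shot-blast cabinet must be reduced from 94 to 89.75 dB: IL = 4.25 dB.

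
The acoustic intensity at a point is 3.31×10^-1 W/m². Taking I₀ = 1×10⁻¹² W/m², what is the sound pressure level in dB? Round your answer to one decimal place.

115.2 dB

Dividing by I₀ shifts the exponent by 12: I/I₀ = 3.31×10^11.
L = 10·(0.5198 + 11) = 115.20 dB.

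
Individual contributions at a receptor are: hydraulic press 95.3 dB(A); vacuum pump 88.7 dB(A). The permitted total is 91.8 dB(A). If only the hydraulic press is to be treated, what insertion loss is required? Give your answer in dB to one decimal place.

6.4 dB

Fixed contribution from the other source: Σ 10^(L/10) = 10^(88.7/10) = 7.413e+08 (88.70 dB(A)).
The limit corresponds to 10^(91.8/10) = 1.514e+09; subtracting the fixed part leaves 7.723e+08 for the hydraulic press, i.e. 88.88 dB(A).
So the hydraulic press must be reduced from 95.3 to 88.88 dB(A): IL = 6.42 dB.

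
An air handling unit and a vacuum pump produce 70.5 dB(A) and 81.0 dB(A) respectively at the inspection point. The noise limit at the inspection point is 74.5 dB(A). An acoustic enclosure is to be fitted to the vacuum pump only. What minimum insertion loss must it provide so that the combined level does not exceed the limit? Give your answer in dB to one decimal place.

8.7 dB

Fixed contribution from the other source: Σ 10^(L/10) = 10^(70.5/10) = 1.122e+07 (70.50 dB(A)).
The limit corresponds to 10^(74.5/10) = 2.818e+07; subtracting the fixed part leaves 1.696e+07 for the vacuum pump, i.e. 72.30 dB(A).
Required insertion loss = 81.0 − 72.30 = 8.70 dB.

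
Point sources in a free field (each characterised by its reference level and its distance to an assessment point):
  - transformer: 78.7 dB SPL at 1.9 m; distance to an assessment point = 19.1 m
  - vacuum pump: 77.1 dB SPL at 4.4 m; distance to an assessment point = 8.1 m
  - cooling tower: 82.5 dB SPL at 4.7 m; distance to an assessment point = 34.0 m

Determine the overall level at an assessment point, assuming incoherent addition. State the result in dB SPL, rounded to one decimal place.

72.8 dB SPL

Propagate each source to the receiver with L = L_ref − 20·log₁₀(r/r_ref), then add intensities.
transformer: 78.7 − 20·log₁₀(19.1/1.9) = 78.7 − 20.05 = 58.65 dB SPL.
vacuum pump: 77.1 − 20·log₁₀(8.1/4.4) = 77.1 − 5.30 = 71.80 dB SPL.
cooling tower: 82.5 − 20·log₁₀(34.0/4.7) = 82.5 − 17.19 = 65.31 dB SPL.
Σ 10^(L/10) = 1.927e+07 → L_total = 10·log₁₀(1.927e+07) = 72.85 dB SPL.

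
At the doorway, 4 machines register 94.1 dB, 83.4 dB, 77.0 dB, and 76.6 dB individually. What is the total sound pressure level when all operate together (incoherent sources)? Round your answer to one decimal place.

For uncorrelated sources the intensities add, so convert each level to linear form, sum, and take 10·log₁₀ of the total.
Σ 10^(L/10) = 10^(94.1/10) + 10^(83.4/10) + 10^(77.0/10) + 10^(76.6/10) = 2.885e+09.
L_total = 10·log₁₀(2.885e+09) = 94.60 dB.

94.6 dB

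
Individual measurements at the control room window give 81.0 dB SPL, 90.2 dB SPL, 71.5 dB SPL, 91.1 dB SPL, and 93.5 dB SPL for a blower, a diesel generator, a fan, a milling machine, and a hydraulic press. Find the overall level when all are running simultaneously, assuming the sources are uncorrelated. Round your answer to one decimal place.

Incoherent sources combine by intensity addition: L_total = 10·log₁₀(Σ 10^(L_i/10)).
Σ 10^(L/10) = 10^(81.0/10) + 10^(90.2/10) + 10^(71.5/10) + 10^(91.1/10) + 10^(93.5/10) = 4.714e+09.
L_total = 10·log₁₀(4.714e+09) = 96.73 dB SPL.

96.7 dB SPL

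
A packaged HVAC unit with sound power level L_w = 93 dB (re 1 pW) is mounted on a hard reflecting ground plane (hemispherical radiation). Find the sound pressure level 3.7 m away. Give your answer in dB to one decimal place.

The power spreads over a hemisphere of area 2π·r², so L_p = L_w − 10·log₁₀(2π·r²).
2π·r² = 86.02 m², 10·log₁₀ of that is 19.346 dB.
L_p = 93 − 19.346 = 73.65 dB.

73.7 dB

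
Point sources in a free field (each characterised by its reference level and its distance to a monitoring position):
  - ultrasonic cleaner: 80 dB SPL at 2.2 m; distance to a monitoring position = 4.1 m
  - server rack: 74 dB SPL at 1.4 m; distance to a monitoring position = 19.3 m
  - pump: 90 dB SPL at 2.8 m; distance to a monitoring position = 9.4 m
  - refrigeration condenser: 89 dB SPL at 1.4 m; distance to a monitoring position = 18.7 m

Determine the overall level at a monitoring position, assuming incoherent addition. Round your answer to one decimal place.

Apply inverse-square spreading to bring every level to the receiver, then sum 10^(L/10).
ultrasonic cleaner: 80 − 20·log₁₀(4.1/2.2) = 80 − 5.41 = 74.59 dB SPL.
server rack: 74 − 20·log₁₀(19.3/1.4) = 74 − 22.79 = 51.21 dB SPL.
pump: 90 − 20·log₁₀(9.4/2.8) = 90 − 10.52 = 79.48 dB SPL.
refrigeration condenser: 89 − 20·log₁₀(18.7/1.4) = 89 − 22.51 = 66.49 dB SPL.
Σ 10^(L/10) = 1.221e+08 → L_total = 10·log₁₀(1.221e+08) = 80.87 dB SPL.

80.9 dB SPL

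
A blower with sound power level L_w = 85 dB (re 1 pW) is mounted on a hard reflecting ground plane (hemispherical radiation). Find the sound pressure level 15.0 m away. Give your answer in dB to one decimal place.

The power spreads over a hemisphere of area 2π·r², so L_p = L_w − 10·log₁₀(2π·r²).
2π·r² = 1414 m², 10·log₁₀ of that is 31.504 dB.
L_p = 85 − 31.504 = 53.50 dB.

53.5 dB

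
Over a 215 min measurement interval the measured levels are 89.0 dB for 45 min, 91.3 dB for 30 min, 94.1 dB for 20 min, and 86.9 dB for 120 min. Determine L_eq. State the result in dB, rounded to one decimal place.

89.4 dB

L_eq = 10·log₁₀[(1/T)·Σ tᵢ·10^(Lᵢ/10)] with T = 215 min.
Σ tᵢ·10^(Lᵢ/10) = 45·10^(89.0/10) + 30·10^(91.3/10) + 20·10^(94.1/10) + 120·10^(86.9/10) = 1.864e+11.
L_eq = 10·log₁₀(1.864e+11/215) = 89.38 dB.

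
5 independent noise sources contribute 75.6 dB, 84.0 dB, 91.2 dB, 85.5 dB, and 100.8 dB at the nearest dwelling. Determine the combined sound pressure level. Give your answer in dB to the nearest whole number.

Incoherent sources combine by intensity addition: L_total = 10·log₁₀(Σ 10^(L_i/10)).
Σ 10^(L/10) = 10^(75.6/10) + 10^(84.0/10) + 10^(91.2/10) + 10^(85.5/10) + 10^(100.8/10) = 1.398e+10.
L_total = 10·log₁₀(1.398e+10) = 101.46 dB.

101 dB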